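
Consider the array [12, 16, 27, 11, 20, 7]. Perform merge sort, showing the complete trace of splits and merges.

Merge sort trace:

Split: [12, 16, 27, 11, 20, 7] -> [12, 16, 27] and [11, 20, 7]
  Split: [12, 16, 27] -> [12] and [16, 27]
    Split: [16, 27] -> [16] and [27]
    Merge: [16] + [27] -> [16, 27]
  Merge: [12] + [16, 27] -> [12, 16, 27]
  Split: [11, 20, 7] -> [11] and [20, 7]
    Split: [20, 7] -> [20] and [7]
    Merge: [20] + [7] -> [7, 20]
  Merge: [11] + [7, 20] -> [7, 11, 20]
Merge: [12, 16, 27] + [7, 11, 20] -> [7, 11, 12, 16, 20, 27]

Final sorted array: [7, 11, 12, 16, 20, 27]

The merge sort proceeds by recursively splitting the array and merging sorted halves.
After all merges, the sorted array is [7, 11, 12, 16, 20, 27].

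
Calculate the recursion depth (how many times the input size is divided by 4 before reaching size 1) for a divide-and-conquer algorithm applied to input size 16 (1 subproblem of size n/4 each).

For divide and conquer with division factor 4:

Problem sizes at each level:
Level 0: 16
Level 1: 4
Level 2: 1

The root is level 0 and the size-1 base case is level 2 (the tree spans levels 0 through 2, i.e. 3 levels counting the root), so the depth is the number of divisions: log_4(16) = 2

The recursion tree depth is log_4(16) = 2. At each level, the problem size is divided by 4, so it takes 2 divisions to reduce to a base case of size 1. The algorithm makes 1 recursive call at each level.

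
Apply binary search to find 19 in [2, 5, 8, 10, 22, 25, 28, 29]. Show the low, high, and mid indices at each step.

Binary search for 19 in [2, 5, 8, 10, 22, 25, 28, 29]:

lo=0, hi=7, mid=3, arr[mid]=10 -> 10 < 19, search right half
lo=4, hi=7, mid=5, arr[mid]=25 -> 25 > 19, search left half
lo=4, hi=4, mid=4, arr[mid]=22 -> 22 > 19, search left half
lo=4 > hi=3, target 19 not found

Binary search determines that 19 is not in the array after 3 comparisons. The search space was exhausted without finding the target.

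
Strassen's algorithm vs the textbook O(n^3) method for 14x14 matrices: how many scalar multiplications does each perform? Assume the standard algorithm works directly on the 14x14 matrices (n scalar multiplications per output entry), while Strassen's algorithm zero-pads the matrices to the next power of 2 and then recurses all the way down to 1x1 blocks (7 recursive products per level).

Matrix multiplication for 14x14 matrices:

Strassen's algorithm requires power-of-2 dimensions. Pad 14x14 to 16x16 (next power of 2).

Standard algorithm: 14^3 = 2744 multiplications
Strassen's algorithm: 7^(log2(16)) = 7^4 = 2401 multiplications
Savings: 2744 - 2401 = 343 multiplications

Standard: 2744 multiplications (14^3). Strassen: 2401 multiplications (7^4, after padding to 16x16). Strassen reduces 8 recursive multiplications to 7 at each level.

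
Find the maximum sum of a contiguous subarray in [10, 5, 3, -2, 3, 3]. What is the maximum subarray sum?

Using Kadane's algorithm on [10, 5, 3, -2, 3, 3]:

Scanning through the array:
Position 1 (value 5): max_ending_here = 15, max_so_far = 15
Position 2 (value 3): max_ending_here = 18, max_so_far = 18
Position 3 (value -2): max_ending_here = 16, max_so_far = 18
Position 4 (value 3): max_ending_here = 19, max_so_far = 19
Position 5 (value 3): max_ending_here = 22, max_so_far = 22

Maximum subarray: [10, 5, 3, -2, 3, 3]
Maximum sum: 22

The maximum subarray is [10, 5, 3, -2, 3, 3] with sum 22. This subarray runs from index 0 to index 5.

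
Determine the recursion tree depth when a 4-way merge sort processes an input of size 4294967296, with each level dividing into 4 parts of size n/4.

For divide and conquer with division factor 4:

Problem sizes at each level:
Level 0: 4294967296
Level 1: 1073741824
Level 2: 268435456
Level 3: 67108864
Level 4: 16777216
Level 5: 4194304
Level 6: 1048576
Level 7: 262144
Level 8: 65536
Level 9: 16384
Level 10: 4096
Level 11: 1024
Level 12: 256
Level 13: 64
Level 14: 16
Level 15: 4
Level 16: 1

The root is level 0 and the size-1 base case is level 16 (the tree spans levels 0 through 16, i.e. 17 levels counting the root), so the depth is the number of divisions: log_4(4294967296) = 16

The recursion tree depth is log_4(4294967296) = 16. At each level, the problem size is divided by 4, so it takes 16 divisions to reduce to a base case of size 1. The algorithm makes 4 recursive calls at each level.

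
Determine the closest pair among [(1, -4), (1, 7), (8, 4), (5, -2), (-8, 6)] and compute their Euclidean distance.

Computing all pairwise distances among 5 points:

d((1, -4), (1, 7)) = 11.0
d((1, -4), (8, 4)) = 10.6301
d((1, -4), (5, -2)) = 4.4721 <-- minimum
d((1, -4), (-8, 6)) = 13.4536
d((1, 7), (8, 4)) = 7.6158
d((1, 7), (5, -2)) = 9.8489
d((1, 7), (-8, 6)) = 9.0554
d((8, 4), (5, -2)) = 6.7082
d((8, 4), (-8, 6)) = 16.1245
d((5, -2), (-8, 6)) = 15.2643

Closest pair: (1, -4) and (5, -2) with distance 4.4721

The closest pair is (1, -4) and (5, -2) with Euclidean distance 4.4721. For 5 points, brute-force pairwise comparison is shown above. For large n, the divide-and-conquer algorithm (sort by x, recurse on halves, check the dividing strip) achieves O(n log n).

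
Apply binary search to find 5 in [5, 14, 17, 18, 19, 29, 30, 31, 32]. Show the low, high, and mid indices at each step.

Binary search for 5 in [5, 14, 17, 18, 19, 29, 30, 31, 32]:

lo=0, hi=8, mid=4, arr[mid]=19 -> 19 > 5, search left half
lo=0, hi=3, mid=1, arr[mid]=14 -> 14 > 5, search left half
lo=0, hi=0, mid=0, arr[mid]=5 -> Found target at index 0!

Binary search finds 5 at index 0 after 3 comparisons. The search repeatedly halves the search space by comparing with the middle element.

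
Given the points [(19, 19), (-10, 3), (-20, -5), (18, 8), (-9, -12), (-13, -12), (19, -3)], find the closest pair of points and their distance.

Computing all pairwise distances among 7 points:

d((19, 19), (-10, 3)) = 33.121
d((19, 19), (-20, -5)) = 45.793
d((19, 19), (18, 8)) = 11.0454
d((19, 19), (-9, -12)) = 41.7732
d((19, 19), (-13, -12)) = 44.5533
d((19, 19), (19, -3)) = 22.0
d((-10, 3), (-20, -5)) = 12.8062
d((-10, 3), (18, 8)) = 28.4429
d((-10, 3), (-9, -12)) = 15.0333
d((-10, 3), (-13, -12)) = 15.2971
d((-10, 3), (19, -3)) = 29.6142
d((-20, -5), (18, 8)) = 40.1622
d((-20, -5), (-9, -12)) = 13.0384
d((-20, -5), (-13, -12)) = 9.8995
d((-20, -5), (19, -3)) = 39.0512
d((18, 8), (-9, -12)) = 33.6006
d((18, 8), (-13, -12)) = 36.8917
d((18, 8), (19, -3)) = 11.0454
d((-9, -12), (-13, -12)) = 4.0 <-- minimum
d((-9, -12), (19, -3)) = 29.4109
d((-13, -12), (19, -3)) = 33.2415

Closest pair: (-9, -12) and (-13, -12) with distance 4.0

The closest pair is (-9, -12) and (-13, -12) with Euclidean distance 4.0. For 7 points, brute-force pairwise comparison is shown above. For large n, the divide-and-conquer algorithm (sort by x, recurse on halves, check the dividing strip) achieves O(n log n).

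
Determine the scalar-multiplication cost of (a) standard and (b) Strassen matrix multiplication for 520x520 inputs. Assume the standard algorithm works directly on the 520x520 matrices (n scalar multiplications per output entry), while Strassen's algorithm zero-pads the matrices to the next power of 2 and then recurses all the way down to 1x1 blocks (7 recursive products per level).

Matrix multiplication for 520x520 matrices:

Strassen's algorithm requires power-of-2 dimensions. Pad 520x520 to 1024x1024 (next power of 2).

Standard algorithm: 520^3 = 140608000 multiplications
Strassen's algorithm: 7^(log2(1024)) = 7^10 = 282475249 multiplications
Difference: 140608000 - 282475249 = -141867249 (Strassen uses MORE here due to padding overhead — for small or just-over-power-of-2 n, padding can outweigh the per-level savings)

Standard: 140608000 multiplications (520^3). Strassen: 282475249 multiplications (7^10, after padding to 1024x1024). Strassen reduces 8 recursive multiplications to 7 at each level.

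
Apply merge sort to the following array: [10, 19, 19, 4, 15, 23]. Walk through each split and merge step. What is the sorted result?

Merge sort trace:

Split: [10, 19, 19, 4, 15, 23] -> [10, 19, 19] and [4, 15, 23]
  Split: [10, 19, 19] -> [10] and [19, 19]
    Split: [19, 19] -> [19] and [19]
    Merge: [19] + [19] -> [19, 19]
  Merge: [10] + [19, 19] -> [10, 19, 19]
  Split: [4, 15, 23] -> [4] and [15, 23]
    Split: [15, 23] -> [15] and [23]
    Merge: [15] + [23] -> [15, 23]
  Merge: [4] + [15, 23] -> [4, 15, 23]
Merge: [10, 19, 19] + [4, 15, 23] -> [4, 10, 15, 19, 19, 23]

Final sorted array: [4, 10, 15, 19, 19, 23]

The merge sort proceeds by recursively splitting the array and merging sorted halves.
After all merges, the sorted array is [4, 10, 15, 19, 19, 23].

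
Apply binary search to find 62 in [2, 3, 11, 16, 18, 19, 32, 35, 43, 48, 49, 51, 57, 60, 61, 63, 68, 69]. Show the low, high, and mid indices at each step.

Binary search for 62 in [2, 3, 11, 16, 18, 19, 32, 35, 43, 48, 49, 51, 57, 60, 61, 63, 68, 69]:

lo=0, hi=17, mid=8, arr[mid]=43 -> 43 < 62, search right half
lo=9, hi=17, mid=13, arr[mid]=60 -> 60 < 62, search right half
lo=14, hi=17, mid=15, arr[mid]=63 -> 63 > 62, search left half
lo=14, hi=14, mid=14, arr[mid]=61 -> 61 < 62, search right half
lo=15 > hi=14, target 62 not found

Binary search determines that 62 is not in the array after 4 comparisons. The search space was exhausted without finding the target.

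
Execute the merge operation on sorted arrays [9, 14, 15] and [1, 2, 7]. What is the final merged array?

Merging process:

Compare 9 vs 1: take 1 from right. Merged: [1]
Compare 9 vs 2: take 2 from right. Merged: [1, 2]
Compare 9 vs 7: take 7 from right. Merged: [1, 2, 7]
Append remaining from left: [9, 14, 15]. Merged: [1, 2, 7, 9, 14, 15]

Final merged array: [1, 2, 7, 9, 14, 15]
Total comparisons: 3

The merged array is [1, 2, 7, 9, 14, 15], requiring 3 comparisons. The merge step runs in O(n) time where n is the total number of elements.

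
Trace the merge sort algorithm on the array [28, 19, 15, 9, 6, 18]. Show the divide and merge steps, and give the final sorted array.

Merge sort trace:

Split: [28, 19, 15, 9, 6, 18] -> [28, 19, 15] and [9, 6, 18]
  Split: [28, 19, 15] -> [28] and [19, 15]
    Split: [19, 15] -> [19] and [15]
    Merge: [19] + [15] -> [15, 19]
  Merge: [28] + [15, 19] -> [15, 19, 28]
  Split: [9, 6, 18] -> [9] and [6, 18]
    Split: [6, 18] -> [6] and [18]
    Merge: [6] + [18] -> [6, 18]
  Merge: [9] + [6, 18] -> [6, 9, 18]
Merge: [15, 19, 28] + [6, 9, 18] -> [6, 9, 15, 18, 19, 28]

Final sorted array: [6, 9, 15, 18, 19, 28]

The merge sort proceeds by recursively splitting the array and merging sorted halves.
After all merges, the sorted array is [6, 9, 15, 18, 19, 28].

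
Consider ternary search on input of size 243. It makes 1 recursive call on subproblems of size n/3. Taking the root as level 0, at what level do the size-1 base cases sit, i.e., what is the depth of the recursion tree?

For divide and conquer with division factor 3:

Problem sizes at each level:
Level 0: 243
Level 1: 81
Level 2: 27
Level 3: 9
Level 4: 3
Level 5: 1

The root is level 0 and the size-1 base case is level 5 (the tree spans levels 0 through 5, i.e. 6 levels counting the root), so the depth is the number of divisions: log_3(243) = 5

The recursion tree depth is log_3(243) = 5. At each level, the problem size is divided by 3, so it takes 5 divisions to reduce to a base case of size 1. The algorithm makes 1 recursive call at each level.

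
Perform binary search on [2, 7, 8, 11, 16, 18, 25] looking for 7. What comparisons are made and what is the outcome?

Binary search for 7 in [2, 7, 8, 11, 16, 18, 25]:

lo=0, hi=6, mid=3, arr[mid]=11 -> 11 > 7, search left half
lo=0, hi=2, mid=1, arr[mid]=7 -> Found target at index 1!

Binary search finds 7 at index 1 after 2 comparisons. The search repeatedly halves the search space by comparing with the middle element.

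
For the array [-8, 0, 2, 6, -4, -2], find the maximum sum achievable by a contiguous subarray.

Using Kadane's algorithm on [-8, 0, 2, 6, -4, -2]:

Scanning through the array:
Position 1 (value 0): max_ending_here = 0, max_so_far = 0
Position 2 (value 2): max_ending_here = 2, max_so_far = 2
Position 3 (value 6): max_ending_here = 8, max_so_far = 8
Position 4 (value -4): max_ending_here = 4, max_so_far = 8
Position 5 (value -2): max_ending_here = 2, max_so_far = 8

Maximum subarray: [0, 2, 6]
Maximum sum: 8

The maximum subarray is [0, 2, 6] with sum 8. This subarray runs from index 1 to index 3.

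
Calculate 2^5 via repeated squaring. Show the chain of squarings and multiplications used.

Computing 2^5 by squaring (build up from 2^1; each line after the first costs one multiplication):

2^1 = 2
2^2 = (2^1)^2 = 2^2 = 4
2^4 = (2^2)^2 = 4^2 = 16
2^5 = 2 * 2^4 = 2 * 16 = 32

Result: 32
Multiplications needed: 3 (3 lines after 2^1)

2^5 = 32. Using exponentiation by squaring, this requires 3 multiplications. The key idea: if the exponent is even, square the half-power; if odd, multiply by the base once.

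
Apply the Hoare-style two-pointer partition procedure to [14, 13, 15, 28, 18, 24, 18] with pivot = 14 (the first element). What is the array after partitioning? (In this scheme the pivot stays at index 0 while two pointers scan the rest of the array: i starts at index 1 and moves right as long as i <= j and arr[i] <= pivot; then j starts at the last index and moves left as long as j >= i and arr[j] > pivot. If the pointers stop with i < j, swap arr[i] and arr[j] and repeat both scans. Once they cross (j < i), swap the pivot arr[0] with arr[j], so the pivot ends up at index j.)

Hoare-style two-pointer partition with pivot = 14:

Initial array: [14, 13, 15, 28, 18, 24, 18]

Pointers start at i = 1, j = 6.
i ends at 2, j ends at 1: the pointers have crossed (j < i), so scanning stops.

Swap pivot arr[0] with arr[1] to place pivot at position 1: [13, 14, 15, 28, 18, 24, 18]
Pivot position: 1

After partitioning with pivot 14, the array becomes [13, 14, 15, 28, 18, 24, 18]. The pivot is placed at index 1. All elements to the left of the pivot are <= 14, and all elements to the right are > 14.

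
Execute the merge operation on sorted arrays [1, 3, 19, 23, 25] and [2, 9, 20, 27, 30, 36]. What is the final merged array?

Merging process:

Compare 1 vs 2: take 1 from left. Merged: [1]
Compare 3 vs 2: take 2 from right. Merged: [1, 2]
Compare 3 vs 9: take 3 from left. Merged: [1, 2, 3]
Compare 19 vs 9: take 9 from right. Merged: [1, 2, 3, 9]
Compare 19 vs 20: take 19 from left. Merged: [1, 2, 3, 9, 19]
Compare 23 vs 20: take 20 from right. Merged: [1, 2, 3, 9, 19, 20]
Compare 23 vs 27: take 23 from left. Merged: [1, 2, 3, 9, 19, 20, 23]
Compare 25 vs 27: take 25 from left. Merged: [1, 2, 3, 9, 19, 20, 23, 25]
Append remaining from right: [27, 30, 36]. Merged: [1, 2, 3, 9, 19, 20, 23, 25, 27, 30, 36]

Final merged array: [1, 2, 3, 9, 19, 20, 23, 25, 27, 30, 36]
Total comparisons: 8

The merged array is [1, 2, 3, 9, 19, 20, 23, 25, 27, 30, 36], requiring 8 comparisons. The merge step runs in O(n) time where n is the total number of elements.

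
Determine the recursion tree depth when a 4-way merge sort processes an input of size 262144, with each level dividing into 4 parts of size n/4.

For divide and conquer with division factor 4:

Problem sizes at each level:
Level 0: 262144
Level 1: 65536
Level 2: 16384
Level 3: 4096
Level 4: 1024
Level 5: 256
Level 6: 64
Level 7: 16
Level 8: 4
Level 9: 1

The root is level 0 and the size-1 base case is level 9 (the tree spans levels 0 through 9, i.e. 10 levels counting the root), so the depth is the number of divisions: log_4(262144) = 9

The recursion tree depth is log_4(262144) = 9. At each level, the problem size is divided by 4, so it takes 9 divisions to reduce to a base case of size 1. The algorithm makes 4 recursive calls at each level.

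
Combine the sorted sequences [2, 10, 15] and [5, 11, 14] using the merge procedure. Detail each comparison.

Merging process:

Compare 2 vs 5: take 2 from left. Merged: [2]
Compare 10 vs 5: take 5 from right. Merged: [2, 5]
Compare 10 vs 11: take 10 from left. Merged: [2, 5, 10]
Compare 15 vs 11: take 11 from right. Merged: [2, 5, 10, 11]
Compare 15 vs 14: take 14 from right. Merged: [2, 5, 10, 11, 14]
Append remaining from left: [15]. Merged: [2, 5, 10, 11, 14, 15]

Final merged array: [2, 5, 10, 11, 14, 15]
Total comparisons: 5

The merged array is [2, 5, 10, 11, 14, 15], requiring 5 comparisons. The merge step runs in O(n) time where n is the total number of elements.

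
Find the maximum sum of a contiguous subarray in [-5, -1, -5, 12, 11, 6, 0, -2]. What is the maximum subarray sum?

Using Kadane's algorithm on [-5, -1, -5, 12, 11, 6, 0, -2]:

Scanning through the array:
Position 1 (value -1): max_ending_here = -1, max_so_far = -1
Position 2 (value -5): max_ending_here = -5, max_so_far = -1
Position 3 (value 12): max_ending_here = 12, max_so_far = 12
Position 4 (value 11): max_ending_here = 23, max_so_far = 23
Position 5 (value 6): max_ending_here = 29, max_so_far = 29
Position 6 (value 0): max_ending_here = 29, max_so_far = 29
Position 7 (value -2): max_ending_here = 27, max_so_far = 29

Maximum subarray: [12, 11, 6]
Maximum sum: 29

The maximum subarray is [12, 11, 6] with sum 29. This subarray runs from index 3 to index 5.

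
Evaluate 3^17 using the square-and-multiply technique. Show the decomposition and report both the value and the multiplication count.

Computing 3^17 by squaring (build up from 3^1; each line after the first costs one multiplication):

3^1 = 3
3^2 = (3^1)^2 = 3^2 = 9
3^4 = (3^2)^2 = 9^2 = 81
3^8 = (3^4)^2 = 81^2 = 6561
3^16 = (3^8)^2 = 6561^2 = 43046721
3^17 = 3 * 3^16 = 3 * 43046721 = 129140163

Result: 129140163
Multiplications needed: 5 (5 lines after 3^1)

3^17 = 129140163. Using exponentiation by squaring, this requires 5 multiplications. The key idea: if the exponent is even, square the half-power; if odd, multiply by the base once.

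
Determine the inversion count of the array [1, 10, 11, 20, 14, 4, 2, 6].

Finding inversions in [1, 10, 11, 20, 14, 4, 2, 6]:

(1, 5): arr[1]=10 > arr[5]=4
(1, 6): arr[1]=10 > arr[6]=2
(1, 7): arr[1]=10 > arr[7]=6
(2, 5): arr[2]=11 > arr[5]=4
(2, 6): arr[2]=11 > arr[6]=2
(2, 7): arr[2]=11 > arr[7]=6
(3, 4): arr[3]=20 > arr[4]=14
(3, 5): arr[3]=20 > arr[5]=4
(3, 6): arr[3]=20 > arr[6]=2
(3, 7): arr[3]=20 > arr[7]=6
(4, 5): arr[4]=14 > arr[5]=4
(4, 6): arr[4]=14 > arr[6]=2
(4, 7): arr[4]=14 > arr[7]=6
(5, 6): arr[5]=4 > arr[6]=2

Total inversions: 14

The array has 14 inversion(s): (1,5), (1,6), (1,7), (2,5), (2,6), (2,7), (3,4), (3,5), (3,6), (3,7), (4,5), (4,6), (4,7), (5,6). Each pair (i,j) satisfies i < j and arr[i] > arr[j].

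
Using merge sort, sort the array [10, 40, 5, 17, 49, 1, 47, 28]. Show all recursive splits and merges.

Merge sort trace:

Split: [10, 40, 5, 17, 49, 1, 47, 28] -> [10, 40, 5, 17] and [49, 1, 47, 28]
  Split: [10, 40, 5, 17] -> [10, 40] and [5, 17]
    Split: [10, 40] -> [10] and [40]
    Merge: [10] + [40] -> [10, 40]
    Split: [5, 17] -> [5] and [17]
    Merge: [5] + [17] -> [5, 17]
  Merge: [10, 40] + [5, 17] -> [5, 10, 17, 40]
  Split: [49, 1, 47, 28] -> [49, 1] and [47, 28]
    Split: [49, 1] -> [49] and [1]
    Merge: [49] + [1] -> [1, 49]
    Split: [47, 28] -> [47] and [28]
    Merge: [47] + [28] -> [28, 47]
  Merge: [1, 49] + [28, 47] -> [1, 28, 47, 49]
Merge: [5, 10, 17, 40] + [1, 28, 47, 49] -> [1, 5, 10, 17, 28, 40, 47, 49]

Final sorted array: [1, 5, 10, 17, 28, 40, 47, 49]

The merge sort proceeds by recursively splitting the array and merging sorted halves.
After all merges, the sorted array is [1, 5, 10, 17, 28, 40, 47, 49].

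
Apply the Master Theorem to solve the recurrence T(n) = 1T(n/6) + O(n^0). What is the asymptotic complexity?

Master Theorem for T(n) = 1T(n/6) + O(n^0):

a = 1, b = 6, c = 0
log_b(a) = log_6(1) = 0.0000

Case 2: c = 0 = log_6(1) = 0.0000
T(n) = O(n^0 log n) = O(log n)

For T(n) = 1T(n/6) + O(n^0): log_6(1) = 0.0000. This is Case 2 of the Master Theorem (c = log_b(a), equal work at all levels), giving O(log n).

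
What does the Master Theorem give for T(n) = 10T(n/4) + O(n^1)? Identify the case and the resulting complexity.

Master Theorem for T(n) = 10T(n/4) + O(n^1):

a = 10, b = 4, c = 1
log_b(a) = log_4(10) = 1.6610

Case 1: c = 1 < log_4(10) = 1.6610
T(n) = O(n^(log_4 10))

For T(n) = 10T(n/4) + O(n^1): log_4(10) = 1.6610. This is Case 1 of the Master Theorem (c < log_b(a), work dominated by leaves), giving O(n^(log_4 10)).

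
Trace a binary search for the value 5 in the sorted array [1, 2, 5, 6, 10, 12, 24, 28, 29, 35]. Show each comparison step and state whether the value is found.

Binary search for 5 in [1, 2, 5, 6, 10, 12, 24, 28, 29, 35]:

lo=0, hi=9, mid=4, arr[mid]=10 -> 10 > 5, search left half
lo=0, hi=3, mid=1, arr[mid]=2 -> 2 < 5, search right half
lo=2, hi=3, mid=2, arr[mid]=5 -> Found target at index 2!

Binary search finds 5 at index 2 after 3 comparisons. The search repeatedly halves the search space by comparing with the middle element.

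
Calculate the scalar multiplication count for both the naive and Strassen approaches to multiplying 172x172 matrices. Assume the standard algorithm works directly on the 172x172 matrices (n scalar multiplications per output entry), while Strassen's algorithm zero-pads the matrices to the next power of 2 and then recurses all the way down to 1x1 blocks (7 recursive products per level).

Matrix multiplication for 172x172 matrices:

Strassen's algorithm requires power-of-2 dimensions. Pad 172x172 to 256x256 (next power of 2).

Standard algorithm: 172^3 = 5088448 multiplications
Strassen's algorithm: 7^(log2(256)) = 7^8 = 5764801 multiplications
Difference: 5088448 - 5764801 = -676353 (Strassen uses MORE here due to padding overhead — for small or just-over-power-of-2 n, padding can outweigh the per-level savings)

Standard: 5088448 multiplications (172^3). Strassen: 5764801 multiplications (7^8, after padding to 256x256). Strassen reduces 8 recursive multiplications to 7 at each level.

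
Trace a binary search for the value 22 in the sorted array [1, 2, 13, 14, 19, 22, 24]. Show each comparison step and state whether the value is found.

Binary search for 22 in [1, 2, 13, 14, 19, 22, 24]:

lo=0, hi=6, mid=3, arr[mid]=14 -> 14 < 22, search right half
lo=4, hi=6, mid=5, arr[mid]=22 -> Found target at index 5!

Binary search finds 22 at index 5 after 2 comparisons. The search repeatedly halves the search space by comparing with the middle element.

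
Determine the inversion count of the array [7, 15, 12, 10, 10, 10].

Finding inversions in [7, 15, 12, 10, 10, 10]:

(1, 2): arr[1]=15 > arr[2]=12
(1, 3): arr[1]=15 > arr[3]=10
(1, 4): arr[1]=15 > arr[4]=10
(1, 5): arr[1]=15 > arr[5]=10
(2, 3): arr[2]=12 > arr[3]=10
(2, 4): arr[2]=12 > arr[4]=10
(2, 5): arr[2]=12 > arr[5]=10

Total inversions: 7

The array has 7 inversion(s): (1,2), (1,3), (1,4), (1,5), (2,3), (2,4), (2,5). Each pair (i,j) satisfies i < j and arr[i] > arr[j].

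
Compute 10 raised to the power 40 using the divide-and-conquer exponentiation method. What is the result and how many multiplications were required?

Computing 10^40 by squaring (build up from 10^1; each line after the first costs one multiplication):

10^1 = 10
10^2 = (10^1)^2 = 10^2 = 100
10^4 = (10^2)^2 = 100^2 = 10000
10^5 = 10 * 10^4 = 10 * 10000 = 100000
10^10 = (10^5)^2 = 100000^2 = 10000000000
10^20 = (10^10)^2 = 10000000000^2 = 100000000000000000000
10^40 = (10^20)^2 = 100000000000000000000^2 = 10000000000000000000000000000000000000000

Result: 10000000000000000000000000000000000000000
Multiplications needed: 6 (6 lines after 10^1)

10^40 = 10000000000000000000000000000000000000000. Using exponentiation by squaring, this requires 6 multiplications. The key idea: if the exponent is even, square the half-power; if odd, multiply by the base once.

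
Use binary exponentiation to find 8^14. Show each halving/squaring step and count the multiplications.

Computing 8^14 by squaring (build up from 8^1; each line after the first costs one multiplication):

8^1 = 8
8^2 = (8^1)^2 = 8^2 = 64
8^3 = 8 * 8^2 = 8 * 64 = 512
8^6 = (8^3)^2 = 512^2 = 262144
8^7 = 8 * 8^6 = 8 * 262144 = 2097152
8^14 = (8^7)^2 = 2097152^2 = 4398046511104

Result: 4398046511104
Multiplications needed: 5 (5 lines after 8^1)

8^14 = 4398046511104. Using exponentiation by squaring, this requires 5 multiplications. The key idea: if the exponent is even, square the half-power; if odd, multiply by the base once.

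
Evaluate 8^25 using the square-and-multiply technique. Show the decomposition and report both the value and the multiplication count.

Computing 8^25 by squaring (build up from 8^1; each line after the first costs one multiplication):

8^1 = 8
8^2 = (8^1)^2 = 8^2 = 64
8^3 = 8 * 8^2 = 8 * 64 = 512
8^6 = (8^3)^2 = 512^2 = 262144
8^12 = (8^6)^2 = 262144^2 = 68719476736
8^24 = (8^12)^2 = 68719476736^2 = 4722366482869645213696
8^25 = 8 * 8^24 = 8 * 4722366482869645213696 = 37778931862957161709568

Result: 37778931862957161709568
Multiplications needed: 6 (6 lines after 8^1)

8^25 = 37778931862957161709568. Using exponentiation by squaring, this requires 6 multiplications. The key idea: if the exponent is even, square the half-power; if odd, multiply by the base once.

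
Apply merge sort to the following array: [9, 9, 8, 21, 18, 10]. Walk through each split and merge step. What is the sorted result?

Merge sort trace:

Split: [9, 9, 8, 21, 18, 10] -> [9, 9, 8] and [21, 18, 10]
  Split: [9, 9, 8] -> [9] and [9, 8]
    Split: [9, 8] -> [9] and [8]
    Merge: [9] + [8] -> [8, 9]
  Merge: [9] + [8, 9] -> [8, 9, 9]
  Split: [21, 18, 10] -> [21] and [18, 10]
    Split: [18, 10] -> [18] and [10]
    Merge: [18] + [10] -> [10, 18]
  Merge: [21] + [10, 18] -> [10, 18, 21]
Merge: [8, 9, 9] + [10, 18, 21] -> [8, 9, 9, 10, 18, 21]

Final sorted array: [8, 9, 9, 10, 18, 21]

The merge sort proceeds by recursively splitting the array and merging sorted halves.
After all merges, the sorted array is [8, 9, 9, 10, 18, 21].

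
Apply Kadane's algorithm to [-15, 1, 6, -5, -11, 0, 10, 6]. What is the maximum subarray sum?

Using Kadane's algorithm on [-15, 1, 6, -5, -11, 0, 10, 6]:

Scanning through the array:
Position 1 (value 1): max_ending_here = 1, max_so_far = 1
Position 2 (value 6): max_ending_here = 7, max_so_far = 7
Position 3 (value -5): max_ending_here = 2, max_so_far = 7
Position 4 (value -11): max_ending_here = -9, max_so_far = 7
Position 5 (value 0): max_ending_here = 0, max_so_far = 7
Position 6 (value 10): max_ending_here = 10, max_so_far = 10
Position 7 (value 6): max_ending_here = 16, max_so_far = 16

Maximum subarray: [0, 10, 6]
Maximum sum: 16

The maximum subarray is [0, 10, 6] with sum 16. This subarray runs from index 5 to index 7.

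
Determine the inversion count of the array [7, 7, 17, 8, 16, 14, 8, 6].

Finding inversions in [7, 7, 17, 8, 16, 14, 8, 6]:

(0, 7): arr[0]=7 > arr[7]=6
(1, 7): arr[1]=7 > arr[7]=6
(2, 3): arr[2]=17 > arr[3]=8
(2, 4): arr[2]=17 > arr[4]=16
(2, 5): arr[2]=17 > arr[5]=14
(2, 6): arr[2]=17 > arr[6]=8
(2, 7): arr[2]=17 > arr[7]=6
(3, 7): arr[3]=8 > arr[7]=6
(4, 5): arr[4]=16 > arr[5]=14
(4, 6): arr[4]=16 > arr[6]=8
(4, 7): arr[4]=16 > arr[7]=6
(5, 6): arr[5]=14 > arr[6]=8
(5, 7): arr[5]=14 > arr[7]=6
(6, 7): arr[6]=8 > arr[7]=6

Total inversions: 14

The array has 14 inversion(s): (0,7), (1,7), (2,3), (2,4), (2,5), (2,6), (2,7), (3,7), (4,5), (4,6), (4,7), (5,6), (5,7), (6,7). Each pair (i,j) satisfies i < j and arr[i] > arr[j].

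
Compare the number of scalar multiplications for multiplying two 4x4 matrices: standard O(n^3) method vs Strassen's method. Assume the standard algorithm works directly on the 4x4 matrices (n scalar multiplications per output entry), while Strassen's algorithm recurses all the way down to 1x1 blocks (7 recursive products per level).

Matrix multiplication for 4x4 matrices:

Standard algorithm: 4^3 = 64 multiplications
Strassen's algorithm: 7^(log2(4)) = 7^2 = 49 multiplications
Savings: 64 - 49 = 15 multiplications

Standard: 64 multiplications (4^3). Strassen: 49 multiplications (7^2). Strassen reduces 8 recursive multiplications to 7 at each level.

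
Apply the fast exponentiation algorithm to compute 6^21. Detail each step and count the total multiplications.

Computing 6^21 by squaring (build up from 6^1; each line after the first costs one multiplication):

6^1 = 6
6^2 = (6^1)^2 = 6^2 = 36
6^4 = (6^2)^2 = 36^2 = 1296
6^5 = 6 * 6^4 = 6 * 1296 = 7776
6^10 = (6^5)^2 = 7776^2 = 60466176
6^20 = (6^10)^2 = 60466176^2 = 3656158440062976
6^21 = 6 * 6^20 = 6 * 3656158440062976 = 21936950640377856

Result: 21936950640377856
Multiplications needed: 6 (6 lines after 6^1)

6^21 = 21936950640377856. Using exponentiation by squaring, this requires 6 multiplications. The key idea: if the exponent is even, square the half-power; if odd, multiply by the base once.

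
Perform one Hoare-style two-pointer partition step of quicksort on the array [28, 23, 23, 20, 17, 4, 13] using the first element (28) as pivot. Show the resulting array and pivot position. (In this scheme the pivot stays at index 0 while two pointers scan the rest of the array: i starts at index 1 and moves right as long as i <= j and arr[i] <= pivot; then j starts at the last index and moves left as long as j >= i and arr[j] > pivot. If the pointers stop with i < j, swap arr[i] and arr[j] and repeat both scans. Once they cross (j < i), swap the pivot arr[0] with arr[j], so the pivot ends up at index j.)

Hoare-style two-pointer partition with pivot = 28:

Initial array: [28, 23, 23, 20, 17, 4, 13]

Pointers start at i = 1, j = 6.
i ends at 7, j ends at 6: the pointers have crossed (j < i), so scanning stops.

Swap pivot arr[0] with arr[6] to place pivot at position 6: [13, 23, 23, 20, 17, 4, 28]
Pivot position: 6

After partitioning with pivot 28, the array becomes [13, 23, 23, 20, 17, 4, 28]. The pivot is placed at index 6. All elements to the left of the pivot are <= 28, and all elements to the right are > 28.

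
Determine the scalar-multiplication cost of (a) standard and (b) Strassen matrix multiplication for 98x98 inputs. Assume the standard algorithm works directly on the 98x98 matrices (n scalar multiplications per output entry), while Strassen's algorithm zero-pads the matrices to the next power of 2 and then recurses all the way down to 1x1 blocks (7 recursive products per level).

Matrix multiplication for 98x98 matrices:

Strassen's algorithm requires power-of-2 dimensions. Pad 98x98 to 128x128 (next power of 2).

Standard algorithm: 98^3 = 941192 multiplications
Strassen's algorithm: 7^(log2(128)) = 7^7 = 823543 multiplications
Savings: 941192 - 823543 = 117649 multiplications

Standard: 941192 multiplications (98^3). Strassen: 823543 multiplications (7^7, after padding to 128x128). Strassen reduces 8 recursive multiplications to 7 at each level.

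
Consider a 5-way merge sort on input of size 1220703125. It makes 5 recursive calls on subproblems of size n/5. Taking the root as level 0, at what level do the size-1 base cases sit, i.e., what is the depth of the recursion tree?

For divide and conquer with division factor 5:

Problem sizes at each level:
Level 0: 1220703125
Level 1: 244140625
Level 2: 48828125
Level 3: 9765625
Level 4: 1953125
Level 5: 390625
Level 6: 78125
Level 7: 15625
Level 8: 3125
Level 9: 625
Level 10: 125
Level 11: 25
Level 12: 5
Level 13: 1

The root is level 0 and the size-1 base case is level 13 (the tree spans levels 0 through 13, i.e. 14 levels counting the root), so the depth is the number of divisions: log_5(1220703125) = 13

The recursion tree depth is log_5(1220703125) = 13. At each level, the problem size is divided by 5, so it takes 13 divisions to reduce to a base case of size 1. The algorithm makes 5 recursive calls at each level.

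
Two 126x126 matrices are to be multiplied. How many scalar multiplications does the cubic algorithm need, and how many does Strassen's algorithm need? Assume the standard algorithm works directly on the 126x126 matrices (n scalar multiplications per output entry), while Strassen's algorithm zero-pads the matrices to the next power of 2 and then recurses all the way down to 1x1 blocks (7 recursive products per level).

Matrix multiplication for 126x126 matrices:

Strassen's algorithm requires power-of-2 dimensions. Pad 126x126 to 128x128 (next power of 2).

Standard algorithm: 126^3 = 2000376 multiplications
Strassen's algorithm: 7^(log2(128)) = 7^7 = 823543 multiplications
Savings: 2000376 - 823543 = 1176833 multiplications

Standard: 2000376 multiplications (126^3). Strassen: 823543 multiplications (7^7, after padding to 128x128). Strassen reduces 8 recursive multiplications to 7 at each level.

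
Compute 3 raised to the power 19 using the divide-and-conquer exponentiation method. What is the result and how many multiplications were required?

Computing 3^19 by squaring (build up from 3^1; each line after the first costs one multiplication):

3^1 = 3
3^2 = (3^1)^2 = 3^2 = 9
3^4 = (3^2)^2 = 9^2 = 81
3^8 = (3^4)^2 = 81^2 = 6561
3^9 = 3 * 3^8 = 3 * 6561 = 19683
3^18 = (3^9)^2 = 19683^2 = 387420489
3^19 = 3 * 3^18 = 3 * 387420489 = 1162261467

Result: 1162261467
Multiplications needed: 6 (6 lines after 3^1)

3^19 = 1162261467. Using exponentiation by squaring, this requires 6 multiplications. The key idea: if the exponent is even, square the half-power; if odd, multiply by the base once.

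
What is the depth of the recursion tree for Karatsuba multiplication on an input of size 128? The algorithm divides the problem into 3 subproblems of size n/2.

For divide and conquer with division factor 2:

Problem sizes at each level:
Level 0: 128
Level 1: 64
Level 2: 32
Level 3: 16
Level 4: 8
Level 5: 4
Level 6: 2
Level 7: 1

The root is level 0 and the size-1 base case is level 7 (the tree spans levels 0 through 7, i.e. 8 levels counting the root), so the depth is the number of divisions: log_2(128) = 7

The recursion tree depth is log_2(128) = 7. At each level, the problem size is divided by 2, so it takes 7 divisions to reduce to a base case of size 1. The algorithm makes 3 recursive calls at each level.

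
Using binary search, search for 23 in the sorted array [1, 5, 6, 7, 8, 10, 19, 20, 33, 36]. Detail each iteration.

Binary search for 23 in [1, 5, 6, 7, 8, 10, 19, 20, 33, 36]:

lo=0, hi=9, mid=4, arr[mid]=8 -> 8 < 23, search right half
lo=5, hi=9, mid=7, arr[mid]=20 -> 20 < 23, search right half
lo=8, hi=9, mid=8, arr[mid]=33 -> 33 > 23, search left half
lo=8 > hi=7, target 23 not found

Binary search determines that 23 is not in the array after 3 comparisons. The search space was exhausted without finding the target.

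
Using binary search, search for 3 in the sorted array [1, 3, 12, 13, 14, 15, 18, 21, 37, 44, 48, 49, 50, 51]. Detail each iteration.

Binary search for 3 in [1, 3, 12, 13, 14, 15, 18, 21, 37, 44, 48, 49, 50, 51]:

lo=0, hi=13, mid=6, arr[mid]=18 -> 18 > 3, search left half
lo=0, hi=5, mid=2, arr[mid]=12 -> 12 > 3, search left half
lo=0, hi=1, mid=0, arr[mid]=1 -> 1 < 3, search right half
lo=1, hi=1, mid=1, arr[mid]=3 -> Found target at index 1!

Binary search finds 3 at index 1 after 4 comparisons. The search repeatedly halves the search space by comparing with the middle element.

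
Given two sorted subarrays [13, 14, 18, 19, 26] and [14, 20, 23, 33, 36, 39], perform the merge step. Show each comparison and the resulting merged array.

Merging process:

Compare 13 vs 14: take 13 from left. Merged: [13]
Compare 14 vs 14: take 14 from left. Merged: [13, 14]
Compare 18 vs 14: take 14 from right. Merged: [13, 14, 14]
Compare 18 vs 20: take 18 from left. Merged: [13, 14, 14, 18]
Compare 19 vs 20: take 19 from left. Merged: [13, 14, 14, 18, 19]
Compare 26 vs 20: take 20 from right. Merged: [13, 14, 14, 18, 19, 20]
Compare 26 vs 23: take 23 from right. Merged: [13, 14, 14, 18, 19, 20, 23]
Compare 26 vs 33: take 26 from left. Merged: [13, 14, 14, 18, 19, 20, 23, 26]
Append remaining from right: [33, 36, 39]. Merged: [13, 14, 14, 18, 19, 20, 23, 26, 33, 36, 39]

Final merged array: [13, 14, 14, 18, 19, 20, 23, 26, 33, 36, 39]
Total comparisons: 8

The merged array is [13, 14, 14, 18, 19, 20, 23, 26, 33, 36, 39], requiring 8 comparisons. The merge step runs in O(n) time where n is the total number of elements.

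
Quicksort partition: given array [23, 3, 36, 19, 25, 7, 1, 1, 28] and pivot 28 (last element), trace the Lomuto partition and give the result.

Lomuto partition with pivot = 28:

Initial array: [23, 3, 36, 19, 25, 7, 1, 1, 28]

arr[0]=23 <= 28: swap with position 0, array becomes [23, 3, 36, 19, 25, 7, 1, 1, 28]
arr[1]=3 <= 28: swap with position 1, array becomes [23, 3, 36, 19, 25, 7, 1, 1, 28]
arr[2]=36 > 28: no swap
arr[3]=19 <= 28: swap with position 2, array becomes [23, 3, 19, 36, 25, 7, 1, 1, 28]
arr[4]=25 <= 28: swap with position 3, array becomes [23, 3, 19, 25, 36, 7, 1, 1, 28]
arr[5]=7 <= 28: swap with position 4, array becomes [23, 3, 19, 25, 7, 36, 1, 1, 28]
arr[6]=1 <= 28: swap with position 5, array becomes [23, 3, 19, 25, 7, 1, 36, 1, 28]
arr[7]=1 <= 28: swap with position 6, array becomes [23, 3, 19, 25, 7, 1, 1, 36, 28]

Place pivot at position 7: [23, 3, 19, 25, 7, 1, 1, 28, 36]
Pivot position: 7

After partitioning with pivot 28, the array becomes [23, 3, 19, 25, 7, 1, 1, 28, 36]. The pivot is placed at index 7. All elements to the left of the pivot are <= 28, and all elements to the right are > 28.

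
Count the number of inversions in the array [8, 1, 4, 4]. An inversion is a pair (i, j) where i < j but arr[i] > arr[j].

Finding inversions in [8, 1, 4, 4]:

(0, 1): arr[0]=8 > arr[1]=1
(0, 2): arr[0]=8 > arr[2]=4
(0, 3): arr[0]=8 > arr[3]=4

Total inversions: 3

The array has 3 inversion(s): (0,1), (0,2), (0,3). Each pair (i,j) satisfies i < j and arr[i] > arr[j].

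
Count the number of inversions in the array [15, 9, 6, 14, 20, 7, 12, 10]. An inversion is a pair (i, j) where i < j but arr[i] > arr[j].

Finding inversions in [15, 9, 6, 14, 20, 7, 12, 10]:

(0, 1): arr[0]=15 > arr[1]=9
(0, 2): arr[0]=15 > arr[2]=6
(0, 3): arr[0]=15 > arr[3]=14
(0, 5): arr[0]=15 > arr[5]=7
(0, 6): arr[0]=15 > arr[6]=12
(0, 7): arr[0]=15 > arr[7]=10
(1, 2): arr[1]=9 > arr[2]=6
(1, 5): arr[1]=9 > arr[5]=7
(3, 5): arr[3]=14 > arr[5]=7
(3, 6): arr[3]=14 > arr[6]=12
(3, 7): arr[3]=14 > arr[7]=10
(4, 5): arr[4]=20 > arr[5]=7
(4, 6): arr[4]=20 > arr[6]=12
(4, 7): arr[4]=20 > arr[7]=10
(6, 7): arr[6]=12 > arr[7]=10

Total inversions: 15

The array has 15 inversion(s): (0,1), (0,2), (0,3), (0,5), (0,6), (0,7), (1,2), (1,5), (3,5), (3,6), (3,7), (4,5), (4,6), (4,7), (6,7). Each pair (i,j) satisfies i < j and arr[i] > arr[j].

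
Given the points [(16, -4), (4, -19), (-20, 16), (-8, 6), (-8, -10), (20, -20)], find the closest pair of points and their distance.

Computing all pairwise distances among 6 points:

d((16, -4), (4, -19)) = 19.2094
d((16, -4), (-20, 16)) = 41.1825
d((16, -4), (-8, 6)) = 26.0
d((16, -4), (-8, -10)) = 24.7386
d((16, -4), (20, -20)) = 16.4924
d((4, -19), (-20, 16)) = 42.4382
d((4, -19), (-8, 6)) = 27.7308
d((4, -19), (-8, -10)) = 15.0 <-- minimum
d((4, -19), (20, -20)) = 16.0312
d((-20, 16), (-8, 6)) = 15.6205
d((-20, 16), (-8, -10)) = 28.6356
d((-20, 16), (20, -20)) = 53.8145
d((-8, 6), (-8, -10)) = 16.0
d((-8, 6), (20, -20)) = 38.2099
d((-8, -10), (20, -20)) = 29.7321

Closest pair: (4, -19) and (-8, -10) with distance 15.0

The closest pair is (4, -19) and (-8, -10) with Euclidean distance 15.0. For 6 points, brute-force pairwise comparison is shown above. For large n, the divide-and-conquer algorithm (sort by x, recurse on halves, check the dividing strip) achieves O(n log n).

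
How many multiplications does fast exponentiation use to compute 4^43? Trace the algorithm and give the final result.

Computing 4^43 by squaring (build up from 4^1; each line after the first costs one multiplication):

4^1 = 4
4^2 = (4^1)^2 = 4^2 = 16
4^4 = (4^2)^2 = 16^2 = 256
4^5 = 4 * 4^4 = 4 * 256 = 1024
4^10 = (4^5)^2 = 1024^2 = 1048576
4^20 = (4^10)^2 = 1048576^2 = 1099511627776
4^21 = 4 * 4^20 = 4 * 1099511627776 = 4398046511104
4^42 = (4^21)^2 = 4398046511104^2 = 19342813113834066795298816
4^43 = 4 * 4^42 = 4 * 19342813113834066795298816 = 77371252455336267181195264

Result: 77371252455336267181195264
Multiplications needed: 8 (8 lines after 4^1)

4^43 = 77371252455336267181195264. Using exponentiation by squaring, this requires 8 multiplications. The key idea: if the exponent is even, square the half-power; if odd, multiply by the base once.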